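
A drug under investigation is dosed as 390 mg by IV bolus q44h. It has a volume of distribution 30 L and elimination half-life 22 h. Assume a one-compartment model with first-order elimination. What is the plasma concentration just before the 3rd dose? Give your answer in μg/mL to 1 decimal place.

4.1 μg/mL

f = (1/2)^(τ/t½) = (1/2)^(44/22) ≈ 0.2500.
C₀ = D/Vd = 390/30 ≈ 13.000 μg/mL.
Before the 3rd dose, 2 doses have been given. Superposition: Cmin = C₀·(f + f²).
≈ 13.000 × (0.2500 + 0.0625) ≈ 13.000 × 0.3125 ≈ 4.062 μg/mL.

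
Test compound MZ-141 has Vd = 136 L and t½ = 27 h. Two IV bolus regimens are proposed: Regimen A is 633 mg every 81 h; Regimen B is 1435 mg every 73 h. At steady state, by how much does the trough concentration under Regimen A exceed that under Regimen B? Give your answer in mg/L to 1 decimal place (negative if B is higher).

Regimen A: f = (1/2)^(81/27) ≈ 0.1250; Cmin,ss = (633/136)·f/(1−f) ≈ 0.665 mg/L.
Regimen B: f = (1/2)^(73/27) ≈ 0.1535; Cmin,ss = (1435/136)·f/(1−f) ≈ 1.913 mg/L.
Difference ≈ 0.665 − 1.913 ≈ -1.248 mg/L.

-1.2 mg/L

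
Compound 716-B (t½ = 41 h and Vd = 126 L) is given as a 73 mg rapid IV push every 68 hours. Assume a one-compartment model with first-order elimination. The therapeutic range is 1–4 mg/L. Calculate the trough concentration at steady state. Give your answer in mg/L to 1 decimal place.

k = ln2/t½ = ln2/41 ≈ 0.016906 h⁻¹; fraction remaining f = e^(−kτ) = e^(−0.016906×68) ≈ 0.3168.
At steady state, accumulation factor R = 1/(1 − e^(−kτ)) ≈ 1.4637.
Each bolus raises the concentration by D/Vd = 73/126 ≈ 0.579 mg/L.
Cmax,ss = C₀/(1 − f) ≈ 0.579/0.6832 ≈ 0.847 mg/L.
Steady-state trough Cmin,ss = Cmax,ss·f ≈ 0.847 × 0.3168 ≈ 0.268 mg/L.
Trough 0.3 mg/L vs MEC 1 mg/L: subtherapeutic.

0.3 mg/L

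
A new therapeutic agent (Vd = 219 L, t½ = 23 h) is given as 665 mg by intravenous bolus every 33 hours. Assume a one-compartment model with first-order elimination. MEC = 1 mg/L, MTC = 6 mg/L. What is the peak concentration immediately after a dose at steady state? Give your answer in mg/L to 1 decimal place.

4.8 mg/L

k = ln2/t½ = ln2/23 ≈ 0.030137 h⁻¹; fraction remaining f = e^(−kτ) = e^(−0.030137×33) ≈ 0.3699.
At steady state, accumulation factor R = 1/(1 − e^(−kτ)) ≈ 1.5870.
Each bolus raises the concentration by D/Vd = 665/219 ≈ 3.037 mg/L.
Cmax,ss = C₀/(1 − f) ≈ 3.037/0.6301 ≈ 4.820 mg/L.
Peak 4.8 mg/L vs MTC 6 mg/L: below toxic threshold.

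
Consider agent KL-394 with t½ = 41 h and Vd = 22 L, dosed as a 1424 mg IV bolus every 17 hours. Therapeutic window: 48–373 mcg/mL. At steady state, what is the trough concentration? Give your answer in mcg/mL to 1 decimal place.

τ/t½ = 17/41 ≈ 0.41463, so fraction remaining f = (1/2)^(17/41) ≈ 0.7502.
At steady state, accumulation factor R = 1/(1 − e^(−kτ)) ≈ 4.0032.
Single-dose peak C₀ = D/Vd = 1424/22 ≈ 64.727 mcg/mL.
Cmax,ss = C₀/(1 − f) ≈ 64.727/0.2498 ≈ 259.115 mcg/mL.
Steady-state trough Cmin,ss = Cmax,ss·f ≈ 259.115 × 0.7502 ≈ 194.388 mcg/mL.
Trough 194.4 mcg/mL vs MEC 48 mcg/mL: adequate.

194.4 mcg/mL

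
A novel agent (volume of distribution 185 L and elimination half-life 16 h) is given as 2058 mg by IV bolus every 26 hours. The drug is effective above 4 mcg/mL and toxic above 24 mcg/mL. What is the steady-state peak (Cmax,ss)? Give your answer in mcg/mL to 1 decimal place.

16.5 mcg/mL

k = ln2/t½ = ln2/16 ≈ 0.043322 h⁻¹; fraction remaining f = e^(−kτ) = e^(−0.043322×26) ≈ 0.3242.
Accumulation ratio R = 1/(1 − f) ≈ 1/0.6758 ≈ 1.4797.
Single-dose peak C₀ = D/Vd = 2058/185 ≈ 11.124 mcg/mL.
Steady-state peak Cmax,ss = C₀·R ≈ 11.124 × 1.4797 ≈ 16.460 mcg/mL.
Peak 16.5 mcg/mL vs MTC 24 mcg/mL: below toxic threshold.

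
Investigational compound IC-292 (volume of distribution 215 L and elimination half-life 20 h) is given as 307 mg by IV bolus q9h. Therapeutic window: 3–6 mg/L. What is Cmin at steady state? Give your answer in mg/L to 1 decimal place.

3.9 mg/L

τ/t½ = 9/20 ≈ 0.45, so fraction remaining f = (1/2)^(9/20) ≈ 0.7320.
At steady state, accumulation factor R = 1/(1 − e^(−kτ)) ≈ 3.7313.
Each bolus raises the concentration by D/Vd = 307/215 ≈ 1.428 mg/L.
Cmax,ss = C₀/(1 − f) ≈ 1.428/0.2680 ≈ 5.328 mg/L.
Steady-state trough Cmin,ss = Cmax,ss·f ≈ 5.328 × 0.7320 ≈ 3.900 mg/L.
Trough 3.9 mg/L vs MEC 3 mg/L: adequate.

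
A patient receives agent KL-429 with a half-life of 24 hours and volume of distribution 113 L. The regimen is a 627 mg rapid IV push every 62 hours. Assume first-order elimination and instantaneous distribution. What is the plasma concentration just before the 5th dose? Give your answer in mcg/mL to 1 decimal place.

1.1 mcg/mL

f = (1/2)^(τ/t½) = (1/2)^(62/24) ≈ 0.1669.
C₀ = D/Vd = 627/113 ≈ 5.549 mcg/mL.
Before the 5th dose, 4 doses have been given. Superposition: Cmin = C₀·(f + f² + … + f^4).
≈ 5.549 × (0.1669 + 0.0279 + 0.0046 + 0.0008) ≈ 5.549 × 0.2002 ≈ 1.111 mcg/mL.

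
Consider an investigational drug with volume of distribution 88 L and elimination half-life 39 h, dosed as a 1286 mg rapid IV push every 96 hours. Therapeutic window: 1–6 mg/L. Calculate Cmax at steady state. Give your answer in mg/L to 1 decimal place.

k = ln2/t½ = ln2/39 ≈ 0.017773 h⁻¹; fraction remaining f = e^(−kτ) = e^(−0.017773×96) ≈ 0.1816.
At steady state, accumulation factor R = 1/(1 − e^(−kτ)) ≈ 1.2219.
Single-dose peak C₀ = D/Vd = 1286/88 ≈ 14.614 mg/L.
Steady-state peak Cmax,ss = C₀·R ≈ 14.614 × 1.2219 ≈ 17.857 mg/L.
Peak 17.9 mg/L vs MTC 6 mg/L: exceeds toxic threshold.

17.9 mg/L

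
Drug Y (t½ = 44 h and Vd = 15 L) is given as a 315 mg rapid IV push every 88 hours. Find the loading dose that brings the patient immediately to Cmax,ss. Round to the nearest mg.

420 mg

f = (1/2)^(88/44) ≈ 0.250000; accumulation ratio R = 1/(1−f) ≈ 1.33333.
Loading dose to hit Cmax,ss on first dose: D_load = D_maint·R ≈ 315 × 1.33333 ≈ 420.00 mg.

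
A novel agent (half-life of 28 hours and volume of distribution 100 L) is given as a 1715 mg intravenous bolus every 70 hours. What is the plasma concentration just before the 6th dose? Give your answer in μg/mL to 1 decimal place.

f = (1/2)^(τ/t½) = (1/2)^(70/28) ≈ 0.1768.
C₀ = D/Vd = 1715/100 ≈ 17.150 μg/mL.
Before the 6th dose, 5 doses have been given. Superposition: Cmin = C₀·(f + f² + … + f^5).
≈ 17.150 × (0.1768 + 0.0313 + 0.0055 + 0.0010 + 0.0002) ≈ 17.150 × 0.2148 ≈ 3.684 μg/mL.

3.7 μg/mL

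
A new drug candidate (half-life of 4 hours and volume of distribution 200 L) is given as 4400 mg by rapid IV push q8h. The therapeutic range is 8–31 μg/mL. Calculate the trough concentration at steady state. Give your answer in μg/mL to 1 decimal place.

7.3 μg/mL

τ = 8 h = 2 half-lives, so f = (1/2)^2 = 0.25.
At steady state, R = 1/(1 − 0.25) = 4/3.
Single-dose peak C₀ = D/Vd = 4400/200 = 22 μg/mL.
Steady-state peak Cmax,ss = C₀·R = 22 × 4/3 ≈ 29.333 μg/mL.
Steady-state trough Cmin,ss = Cmax,ss·f ≈ 29.333 × 0.25 ≈ 7.333 μg/mL.
Trough 7.3 μg/mL vs MEC 8 μg/mL: subtherapeutic.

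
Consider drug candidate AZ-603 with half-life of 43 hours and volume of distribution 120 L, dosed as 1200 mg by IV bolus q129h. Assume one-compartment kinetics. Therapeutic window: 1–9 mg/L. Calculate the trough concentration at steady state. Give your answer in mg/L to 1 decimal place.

1.4 mg/L

The dosing interval is 3 half-lives, so f = 2^(−3) = 0.125.
At steady state, R = 1/(1 − 0.125) = 8/7.
Single-dose peak C₀ = D/Vd = 1200/120 = 10 mg/L.
Steady-state peak Cmax,ss = C₀·R = 10 × 8/7 ≈ 11.429 mg/L.
Steady-state trough Cmin,ss = Cmax,ss·f ≈ 11.429 × 0.125 ≈ 1.429 mg/L.
Trough 1.4 mg/L vs MEC 1 mg/L: adequate.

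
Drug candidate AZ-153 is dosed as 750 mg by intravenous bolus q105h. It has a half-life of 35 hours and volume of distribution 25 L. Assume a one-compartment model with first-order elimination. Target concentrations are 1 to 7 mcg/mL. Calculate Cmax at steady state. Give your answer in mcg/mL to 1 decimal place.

34.3 mcg/mL

The dosing interval is 3 half-lives, so f = 2^(−3) = 0.125.
At steady state, R = 1/(1 − 0.125) = 8/7.
Single-dose peak C₀ = D/Vd = 750/25 = 30 mcg/mL.
Steady-state peak Cmax,ss = C₀·R = 30 × 8/7 ≈ 34.286 mcg/mL.
Peak 34.3 mcg/mL vs MTC 7 mcg/mL: exceeds toxic threshold.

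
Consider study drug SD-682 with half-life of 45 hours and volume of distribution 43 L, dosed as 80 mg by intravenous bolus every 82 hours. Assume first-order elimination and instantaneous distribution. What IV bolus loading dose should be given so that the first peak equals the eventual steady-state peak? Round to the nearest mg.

112 mg

f = (1/2)^(82/45) ≈ 0.282785; accumulation ratio R = 1/(1−f) ≈ 1.39428.
Loading dose to hit Cmax,ss on first dose: D_load = D_maint·R ≈ 80 × 1.39428 ≈ 111.54 mg.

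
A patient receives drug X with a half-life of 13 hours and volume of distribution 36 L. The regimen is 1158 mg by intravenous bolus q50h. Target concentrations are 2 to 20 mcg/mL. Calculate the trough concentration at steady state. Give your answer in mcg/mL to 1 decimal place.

2.4 mcg/mL

τ/t½ = 50/13 ≈ 3.8462, so fraction remaining f = (1/2)^(50/13) ≈ 0.0695.
Accumulation ratio R = 1/(1 − f) ≈ 1/0.9305 ≈ 1.0747.
Each bolus raises the concentration by D/Vd = 1158/36 ≈ 32.167 mcg/mL.
Steady-state peak Cmax,ss = C₀·R ≈ 32.167 × 1.0747 ≈ 34.570 mcg/mL.
Steady-state trough Cmin,ss = Cmax,ss·f ≈ 34.570 × 0.0695 ≈ 2.403 mcg/mL.
Trough 2.4 mcg/mL vs MEC 2 mcg/mL: adequate.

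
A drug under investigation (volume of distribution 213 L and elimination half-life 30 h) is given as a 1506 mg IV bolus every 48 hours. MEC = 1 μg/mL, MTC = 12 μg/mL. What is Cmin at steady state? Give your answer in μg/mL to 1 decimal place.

k = ln2/t½ = ln2/30 ≈ 0.023105 h⁻¹; fraction remaining f = e^(−kτ) = e^(−0.023105×48) ≈ 0.3299.
At steady state, accumulation factor R = 1/(1 − e^(−kτ)) ≈ 1.4923.
Each bolus raises the concentration by D/Vd = 1506/213 ≈ 7.070 μg/mL.
Cmax,ss = C₀/(1 − f) ≈ 7.070/0.6701 ≈ 10.551 μg/mL.
One interval later, Cmin,ss = Cmax,ss·e^(−kτ) ≈ 10.551 × 0.3299 ≈ 3.481 μg/mL.
Trough 3.5 μg/mL vs MEC 1 μg/mL: adequate.

3.5 μg/mL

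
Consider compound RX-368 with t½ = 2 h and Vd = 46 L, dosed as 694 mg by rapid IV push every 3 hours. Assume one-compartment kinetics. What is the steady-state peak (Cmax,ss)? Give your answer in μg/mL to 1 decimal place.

τ/t½ = 3/2 ≈ 1.5, so fraction remaining f = (1/2)^(3/2) ≈ 0.3536.
At steady state, accumulation factor R = 1/(1 − e^(−kτ)) ≈ 1.5470.
Each bolus raises the concentration by D/Vd = 694/46 ≈ 15.087 μg/mL.
Steady-state peak Cmax,ss = C₀·R ≈ 15.087 × 1.5470 ≈ 23.340 μg/mL.

23.3 μg/mL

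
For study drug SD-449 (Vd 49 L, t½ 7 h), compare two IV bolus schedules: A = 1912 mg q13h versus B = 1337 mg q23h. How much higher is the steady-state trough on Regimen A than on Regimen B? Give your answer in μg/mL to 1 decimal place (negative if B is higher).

Regimen A: f = (1/2)^(13/7) ≈ 0.2760; Cmin,ss = (1912/49)·f/(1−f) ≈ 14.875 μg/mL.
Regimen B: f = (1/2)^(23/7) ≈ 0.1025; Cmin,ss = (1337/49)·f/(1−f) ≈ 3.116 μg/mL.
Difference ≈ 14.875 − 3.116 ≈ 11.759 μg/mL.

11.8 μg/mL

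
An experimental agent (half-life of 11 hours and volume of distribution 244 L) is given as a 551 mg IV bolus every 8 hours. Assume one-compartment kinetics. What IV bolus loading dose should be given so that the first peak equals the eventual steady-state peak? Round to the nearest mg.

f = (1/2)^(8/11) ≈ 0.604045; accumulation ratio R = 1/(1−f) ≈ 2.52554.
Loading dose to hit Cmax,ss on first dose: D_load = D_maint·R ≈ 551 × 2.52554 ≈ 1391.57 mg.

1392 mg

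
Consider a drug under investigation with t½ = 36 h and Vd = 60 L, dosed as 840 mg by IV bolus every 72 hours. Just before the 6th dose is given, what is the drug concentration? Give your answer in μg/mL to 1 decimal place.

4.7 μg/mL

f = (1/2)^(τ/t½) = (1/2)^(72/36) ≈ 0.2500.
C₀ = D/Vd = 840/60 ≈ 14.000 μg/mL.
Before the 6th dose, 5 doses have been given. Superposition: Cmin = C₀·(f + f² + … + f^5).
≈ 14.000 × (0.2500 + 0.0625 + 0.0156 + 0.0039 + 0.0010) ≈ 14.000 × 0.3330 ≈ 4.662 μg/mL.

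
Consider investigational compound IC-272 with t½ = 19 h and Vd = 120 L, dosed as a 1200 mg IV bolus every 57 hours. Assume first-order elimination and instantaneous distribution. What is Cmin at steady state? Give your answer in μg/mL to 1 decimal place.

1.4 μg/mL

τ = 57 h = 3 half-lives, so f = (1/2)^3 = 0.125.
Accumulation ratio R = 1/(1 − f) = 1/0.875 = 8/7.
Single-dose peak C₀ = D/Vd = 1200/120 = 10 μg/mL.
Steady-state peak Cmax,ss = C₀·R = 10 × 8/7 ≈ 11.429 μg/mL.
Steady-state trough Cmin,ss = Cmax,ss·f ≈ 11.429 × 0.125 ≈ 1.429 μg/mL.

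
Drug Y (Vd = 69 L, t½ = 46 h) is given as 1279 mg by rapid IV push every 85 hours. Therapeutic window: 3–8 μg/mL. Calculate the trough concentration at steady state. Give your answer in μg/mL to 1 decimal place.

7.1 μg/mL

τ/t½ = 85/46 ≈ 1.8478, so fraction remaining f = (1/2)^(85/46) ≈ 0.2778.
At steady state, accumulation factor R = 1/(1 − e^(−kτ)) ≈ 1.3847.
Each bolus raises the concentration by D/Vd = 1279/69 ≈ 18.536 μg/mL.
Cmax,ss = C₀/(1 − f) ≈ 18.536/0.7222 ≈ 25.666 μg/mL.
One interval later, Cmin,ss = Cmax,ss·e^(−kτ) ≈ 25.666 × 0.2778 ≈ 7.130 μg/mL.
Trough 7.1 μg/mL vs MEC 3 μg/mL: adequate.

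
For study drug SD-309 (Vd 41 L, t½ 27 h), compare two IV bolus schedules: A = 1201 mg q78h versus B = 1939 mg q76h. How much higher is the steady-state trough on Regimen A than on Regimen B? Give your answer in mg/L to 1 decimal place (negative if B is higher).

Regimen A: f = (1/2)^(78/27) ≈ 0.1350; Cmin,ss = (1201/41)·f/(1−f) ≈ 4.572 mg/L.
Regimen B: f = (1/2)^(76/27) ≈ 0.1421; Cmin,ss = (1939/41)·f/(1−f) ≈ 7.833 mg/L.
Difference ≈ 4.572 − 7.833 ≈ -3.261 mg/L.

-3.3 mg/L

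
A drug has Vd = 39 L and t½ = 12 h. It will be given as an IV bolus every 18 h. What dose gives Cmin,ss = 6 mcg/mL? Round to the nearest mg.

428 mg

τ/t½ = 18/12 ≈ 1.5, so f = (1/2)^(18/12) ≈ 0.353553.
Cmin,ss = (D/Vd)·f/(1−f), so D = Cmin,ss·Vd·(1−f)/f.
D = 6 × 39 × (1−f)/f ≈ 6 × 39 × 1.82843 ≈ 427.85 mg.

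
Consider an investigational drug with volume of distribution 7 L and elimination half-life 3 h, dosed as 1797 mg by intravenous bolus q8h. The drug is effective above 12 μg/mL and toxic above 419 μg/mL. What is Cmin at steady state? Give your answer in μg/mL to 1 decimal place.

Over one 8-h interval, 8/3 ≈ 2.6667 half-lives elapse, leaving f ≈ 0.1575 of each dose.
Accumulation ratio R = 1/(1 − f) ≈ 1/0.8425 ≈ 1.1869.
Each bolus raises the concentration by D/Vd = 1797/7 ≈ 256.714 μg/mL.
Cmax,ss = C₀/(1 − f) ≈ 256.714/0.8425 ≈ 304.705 μg/mL.
Steady-state trough Cmin,ss = Cmax,ss·f ≈ 304.705 × 0.1575 ≈ 47.991 μg/mL.
Trough 48.0 μg/mL vs MEC 12 μg/mL: adequate.

48.0 μg/mL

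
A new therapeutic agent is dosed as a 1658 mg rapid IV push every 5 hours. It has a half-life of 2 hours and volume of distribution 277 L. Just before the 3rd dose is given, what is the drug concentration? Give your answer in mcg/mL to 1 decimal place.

f = (1/2)^(τ/t½) = (1/2)^(5/2) ≈ 0.1768.
C₀ = D/Vd = 1658/277 ≈ 5.986 mcg/mL.
Before the 3rd dose, 2 doses have been given. Superposition: Cmin = C₀·(f + f²).
≈ 5.986 × (0.1768 + 0.0313) ≈ 5.986 × 0.2081 ≈ 1.246 mcg/mL.

1.2 mcg/mL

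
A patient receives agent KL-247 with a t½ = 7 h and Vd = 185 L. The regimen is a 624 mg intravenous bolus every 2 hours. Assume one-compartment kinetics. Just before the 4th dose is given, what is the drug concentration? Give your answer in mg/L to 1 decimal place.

6.9 mg/L

f = (1/2)^(τ/t½) = (1/2)^(2/7) ≈ 0.8203.
C₀ = D/Vd = 624/185 ≈ 3.373 mg/L.
Before the 4th dose, 3 doses have been given. Superposition: Cmin = C₀·(f + f² + … + f^3).
≈ 3.373 × (0.8203 + 0.6729 + 0.5520) ≈ 3.373 × 2.0452 ≈ 6.898 mg/L.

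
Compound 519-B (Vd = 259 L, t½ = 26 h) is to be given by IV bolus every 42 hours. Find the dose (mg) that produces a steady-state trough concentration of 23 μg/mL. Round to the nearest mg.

12295 mg

τ/t½ = 42/26 ≈ 1.6154, so f = (1/2)^(42/26) ≈ 0.326378.
Cmin,ss = (D/Vd)·f/(1−f), so D = Cmin,ss·Vd·(1−f)/f.
D = 23 × 259 × (1−f)/f ≈ 23 × 259 × 2.06393 ≈ 12294.83 mg.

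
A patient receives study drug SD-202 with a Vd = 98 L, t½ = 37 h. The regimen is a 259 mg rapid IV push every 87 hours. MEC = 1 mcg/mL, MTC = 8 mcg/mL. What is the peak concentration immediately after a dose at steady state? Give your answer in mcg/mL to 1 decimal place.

τ/t½ = 87/37 ≈ 2.3514, so fraction remaining f = (1/2)^(87/37) ≈ 0.1960.
At steady state, accumulation factor R = 1/(1 − e^(−kτ)) ≈ 1.2438.
Each bolus raises the concentration by D/Vd = 259/98 ≈ 2.643 mcg/mL.
Steady-state peak Cmax,ss = C₀·R ≈ 2.643 × 1.2438 ≈ 3.287 mcg/mL.
Peak 3.3 mcg/mL vs MTC 8 mcg/mL: below toxic threshold.

3.3 mcg/mL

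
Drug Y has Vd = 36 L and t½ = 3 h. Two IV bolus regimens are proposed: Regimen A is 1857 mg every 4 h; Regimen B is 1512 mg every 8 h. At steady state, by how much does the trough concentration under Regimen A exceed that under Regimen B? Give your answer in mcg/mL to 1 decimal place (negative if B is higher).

26.1 mcg/mL

Regimen A: f = (1/2)^(4/3) ≈ 0.3969; Cmin,ss = (1857/36)·f/(1−f) ≈ 33.947 mcg/mL.
Regimen B: f = (1/2)^(8/3) ≈ 0.1575; Cmin,ss = (1512/36)·f/(1−f) ≈ 7.852 mcg/mL.
Difference ≈ 33.947 − 7.852 ≈ 26.095 mcg/mL.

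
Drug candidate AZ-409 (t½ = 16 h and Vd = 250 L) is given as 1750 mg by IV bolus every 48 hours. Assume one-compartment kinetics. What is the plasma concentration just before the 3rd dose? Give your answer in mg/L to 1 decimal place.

1.0 mg/L

f = (1/2)^(τ/t½) = (1/2)^(48/16) ≈ 0.1250.
C₀ = D/Vd = 1750/250 ≈ 7.000 mg/L.
Before the 3rd dose, 2 doses have been given. Superposition: Cmin = C₀·(f + f²).
≈ 7.000 × (0.1250 + 0.0156) ≈ 7.000 × 0.1406 ≈ 0.984 mg/L.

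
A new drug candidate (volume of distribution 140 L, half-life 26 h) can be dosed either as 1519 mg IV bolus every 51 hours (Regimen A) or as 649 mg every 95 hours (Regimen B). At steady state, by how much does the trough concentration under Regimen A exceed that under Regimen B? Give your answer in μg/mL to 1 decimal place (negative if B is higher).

Regimen A: f = (1/2)^(51/26) ≈ 0.2568; Cmin,ss = (1519/140)·f/(1−f) ≈ 3.749 μg/mL.
Regimen B: f = (1/2)^(95/26) ≈ 0.0794; Cmin,ss = (649/140)·f/(1−f) ≈ 0.400 μg/mL.
Difference ≈ 3.749 − 0.400 ≈ 3.349 μg/mL.

3.3 μg/mL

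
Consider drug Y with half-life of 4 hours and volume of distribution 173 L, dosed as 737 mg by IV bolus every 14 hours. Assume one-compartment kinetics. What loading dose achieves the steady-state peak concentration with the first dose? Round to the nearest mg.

f = (1/2)^(14/4) ≈ 0.088388; accumulation ratio R = 1/(1−f) ≈ 1.09696.
Loading dose to hit Cmax,ss on first dose: D_load = D_maint·R ≈ 737 × 1.09696 ≈ 808.46 mg.

808 mg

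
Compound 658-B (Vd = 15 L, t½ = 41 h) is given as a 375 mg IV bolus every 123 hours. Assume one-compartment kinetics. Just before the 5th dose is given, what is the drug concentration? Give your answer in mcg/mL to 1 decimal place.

f = (1/2)^(τ/t½) = (1/2)^(123/41) ≈ 0.1250.
C₀ = D/Vd = 375/15 ≈ 25.000 mcg/mL.
Before the 5th dose, 4 doses have been given. Superposition: Cmin = C₀·(f + f² + … + f^4).
≈ 25.000 × (0.1250 + 0.0156 + 0.0020 + 0.0002) ≈ 25.000 × 0.1428 ≈ 3.570 mcg/mL.

3.6 mcg/mL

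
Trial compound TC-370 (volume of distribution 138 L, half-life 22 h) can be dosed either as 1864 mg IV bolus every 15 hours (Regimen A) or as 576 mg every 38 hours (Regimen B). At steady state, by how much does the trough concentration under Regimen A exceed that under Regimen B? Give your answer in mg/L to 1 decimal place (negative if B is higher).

20.6 mg/L

Regimen A: f = (1/2)^(15/22) ≈ 0.6234; Cmin,ss = (1864/138)·f/(1−f) ≈ 22.359 mg/L.
Regimen B: f = (1/2)^(38/22) ≈ 0.3020; Cmin,ss = (576/138)·f/(1−f) ≈ 1.806 mg/L.
Difference ≈ 22.359 − 1.806 ≈ 20.553 mg/L.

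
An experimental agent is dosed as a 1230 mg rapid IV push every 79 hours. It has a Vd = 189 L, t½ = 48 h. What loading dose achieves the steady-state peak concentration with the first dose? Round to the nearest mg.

f = (1/2)^(79/48) ≈ 0.319562; accumulation ratio R = 1/(1−f) ≈ 1.46964.
Loading dose to hit Cmax,ss on first dose: D_load = D_maint·R ≈ 1230 × 1.46964 ≈ 1807.66 mg.

1808 mg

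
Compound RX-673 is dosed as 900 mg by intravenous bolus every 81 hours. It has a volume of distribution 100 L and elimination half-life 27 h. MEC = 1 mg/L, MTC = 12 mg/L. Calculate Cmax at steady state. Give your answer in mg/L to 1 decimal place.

10.3 mg/L

The dosing interval is 3 half-lives, so f = 2^(−3) = 0.125.
At steady state, R = 1/(1 − 0.125) = 8/7.
Single-dose peak C₀ = D/Vd = 900/100 = 9 mg/L.
Steady-state peak Cmax,ss = C₀·R = 9 × 8/7 ≈ 10.286 mg/L.
Peak 10.3 mg/L vs MTC 12 mg/L: below toxic threshold.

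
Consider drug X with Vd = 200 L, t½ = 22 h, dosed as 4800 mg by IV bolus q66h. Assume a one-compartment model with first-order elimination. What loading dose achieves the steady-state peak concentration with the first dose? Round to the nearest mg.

5486 mg

f = (1/2)^(66/22) ≈ 0.125000; accumulation ratio R = 1/(1−f) ≈ 1.14286.
Loading dose to hit Cmax,ss on first dose: D_load = D_maint·R ≈ 4800 × 1.14286 ≈ 5485.73 mg.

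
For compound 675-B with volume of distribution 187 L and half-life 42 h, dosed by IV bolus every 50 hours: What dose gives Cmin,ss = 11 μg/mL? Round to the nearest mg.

τ/t½ = 50/42 ≈ 1.1905, so f = (1/2)^(50/42) ≈ 0.438158.
Cmin,ss = (D/Vd)·f/(1−f), so D = Cmin,ss·Vd·(1−f)/f.
D = 11 × 187 × (1−f)/f ≈ 11 × 187 × 1.28228 ≈ 2637.65 mg.

2638 mg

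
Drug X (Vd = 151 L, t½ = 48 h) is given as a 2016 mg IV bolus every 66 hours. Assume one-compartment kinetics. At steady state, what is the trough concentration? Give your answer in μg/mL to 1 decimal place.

Over one 66-h interval, 66/48 ≈ 1.375 half-lives elapse, leaving f ≈ 0.3856 of each dose.
At steady state, accumulation factor R = 1/(1 − e^(−kτ)) ≈ 1.6276.
Single-dose peak C₀ = D/Vd = 2016/151 ≈ 13.351 μg/mL.
Cmax,ss = C₀/(1 − f) ≈ 13.351/0.6144 ≈ 21.730 μg/mL.
One interval later, Cmin,ss = Cmax,ss·e^(−kτ) ≈ 21.730 × 0.3856 ≈ 8.379 μg/mL.

8.4 μg/mL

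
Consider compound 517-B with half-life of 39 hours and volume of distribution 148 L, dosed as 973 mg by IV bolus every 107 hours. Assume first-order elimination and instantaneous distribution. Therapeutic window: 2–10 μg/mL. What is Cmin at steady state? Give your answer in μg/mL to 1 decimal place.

Over one 107-h interval, 107/39 ≈ 2.7436 half-lives elapse, leaving f ≈ 0.1493 of each dose.
At steady state, accumulation factor R = 1/(1 − e^(−kτ)) ≈ 1.1755.
Single-dose peak C₀ = D/Vd = 973/148 ≈ 6.574 μg/mL.
Cmax,ss = C₀/(1 − f) ≈ 6.574/0.8507 ≈ 7.728 μg/mL.
One interval later, Cmin,ss = Cmax,ss·e^(−kτ) ≈ 7.728 × 0.1493 ≈ 1.154 μg/mL.
Trough 1.2 μg/mL vs MEC 2 μg/mL: subtherapeutic.

1.2 μg/mL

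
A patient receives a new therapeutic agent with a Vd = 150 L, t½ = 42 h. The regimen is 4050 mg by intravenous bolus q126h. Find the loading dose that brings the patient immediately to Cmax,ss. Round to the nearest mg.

4629 mg

f = (1/2)^(126/42) ≈ 0.125000; accumulation ratio R = 1/(1−f) ≈ 1.14286.
Loading dose to hit Cmax,ss on first dose: D_load = D_maint·R ≈ 4050 × 1.14286 ≈ 4628.58 mg.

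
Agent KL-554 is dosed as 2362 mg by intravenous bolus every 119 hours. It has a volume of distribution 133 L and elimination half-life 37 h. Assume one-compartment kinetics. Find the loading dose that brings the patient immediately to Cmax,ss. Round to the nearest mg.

2647 mg

f = (1/2)^(119/37) ≈ 0.107603; accumulation ratio R = 1/(1−f) ≈ 1.12058.
Loading dose to hit Cmax,ss on first dose: D_load = D_maint·R ≈ 2362 × 1.12058 ≈ 2646.81 mg.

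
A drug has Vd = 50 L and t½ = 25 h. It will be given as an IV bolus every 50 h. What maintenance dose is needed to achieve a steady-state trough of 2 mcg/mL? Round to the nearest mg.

τ/t½ = 50/25 ≈ 2, so f = (1/2)^(50/25) ≈ 0.250000.
Cmin,ss = (D/Vd)·f/(1−f), so D = Cmin,ss·Vd·(1−f)/f.
D = 2 × 50 × (1−f)/f ≈ 2 × 50 × 3.00000 ≈ 300.00 mg.

300 mg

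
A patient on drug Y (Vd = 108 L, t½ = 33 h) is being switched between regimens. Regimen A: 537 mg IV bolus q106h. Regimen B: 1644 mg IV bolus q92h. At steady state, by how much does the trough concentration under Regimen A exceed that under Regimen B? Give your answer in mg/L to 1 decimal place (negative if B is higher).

Regimen A: f = (1/2)^(106/33) ≈ 0.1079; Cmin,ss = (537/108)·f/(1−f) ≈ 0.601 mg/L.
Regimen B: f = (1/2)^(92/33) ≈ 0.1448; Cmin,ss = (1644/108)·f/(1−f) ≈ 2.577 mg/L.
Difference ≈ 0.601 − 2.577 ≈ -1.976 mg/L.

-2.0 mg/L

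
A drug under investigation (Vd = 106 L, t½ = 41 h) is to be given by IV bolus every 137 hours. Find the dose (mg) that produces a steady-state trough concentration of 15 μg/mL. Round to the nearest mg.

14527 mg

τ/t½ = 137/41 ≈ 3.3415, so f = (1/2)^(137/41) ≈ 0.098655.
Cmin,ss = (D/Vd)·f/(1−f), so D = Cmin,ss·Vd·(1−f)/f.
D = 15 × 106 × (1−f)/f ≈ 15 × 106 × 9.13633 ≈ 14526.76 mg.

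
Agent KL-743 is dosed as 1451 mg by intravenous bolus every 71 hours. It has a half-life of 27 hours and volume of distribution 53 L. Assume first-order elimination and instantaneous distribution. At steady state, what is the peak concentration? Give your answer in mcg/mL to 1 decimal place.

32.7 mcg/mL

Over one 71-h interval, 71/27 ≈ 2.6296 half-lives elapse, leaving f ≈ 0.1616 of each dose.
At steady state, accumulation factor R = 1/(1 − e^(−kτ)) ≈ 1.1927.
Single-dose peak C₀ = D/Vd = 1451/53 ≈ 27.377 mcg/mL.
Steady-state peak Cmax,ss = C₀·R ≈ 27.377 × 1.1927 ≈ 32.653 mcg/mL.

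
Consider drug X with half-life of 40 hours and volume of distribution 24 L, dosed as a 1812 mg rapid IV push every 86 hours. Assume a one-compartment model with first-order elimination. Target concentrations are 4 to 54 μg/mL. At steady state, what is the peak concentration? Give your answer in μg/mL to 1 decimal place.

97.5 μg/mL

Over one 86-h interval, 86/40 ≈ 2.15 half-lives elapse, leaving f ≈ 0.2253 of each dose.
At steady state, accumulation factor R = 1/(1 − e^(−kτ)) ≈ 1.2908.
Each bolus raises the concentration by D/Vd = 1812/24 ≈ 75.500 μg/mL.
Steady-state peak Cmax,ss = C₀·R ≈ 75.500 × 1.2908 ≈ 97.455 μg/mL.
Peak 97.5 μg/mL vs MTC 54 μg/mL: exceeds toxic threshold.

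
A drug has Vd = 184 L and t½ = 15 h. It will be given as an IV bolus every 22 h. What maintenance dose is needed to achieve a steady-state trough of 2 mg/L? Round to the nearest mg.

τ/t½ = 22/15 ≈ 1.4667, so f = (1/2)^(22/15) ≈ 0.361817.
Cmin,ss = (D/Vd)·f/(1−f), so D = Cmin,ss·Vd·(1−f)/f.
D = 2 × 184 × (1−f)/f ≈ 2 × 184 × 1.76383 ≈ 649.09 mg.

649 mg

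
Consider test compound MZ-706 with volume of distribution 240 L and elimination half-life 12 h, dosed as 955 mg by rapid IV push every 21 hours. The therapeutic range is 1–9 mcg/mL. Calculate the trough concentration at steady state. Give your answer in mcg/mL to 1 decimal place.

τ/t½ = 21/12 ≈ 1.75, so fraction remaining f = (1/2)^(21/12) ≈ 0.2973.
Accumulation ratio R = 1/(1 − f) ≈ 1/0.7027 ≈ 1.4231.
Single-dose peak C₀ = D/Vd = 955/240 ≈ 3.979 mcg/mL.
Steady-state peak Cmax,ss = C₀·R ≈ 3.979 × 1.4231 ≈ 5.663 mcg/mL.
Steady-state trough Cmin,ss = Cmax,ss·f ≈ 5.663 × 0.2973 ≈ 1.684 mcg/mL.
Trough 1.7 mcg/mL vs MEC 1 mcg/mL: adequate.

1.7 mcg/mL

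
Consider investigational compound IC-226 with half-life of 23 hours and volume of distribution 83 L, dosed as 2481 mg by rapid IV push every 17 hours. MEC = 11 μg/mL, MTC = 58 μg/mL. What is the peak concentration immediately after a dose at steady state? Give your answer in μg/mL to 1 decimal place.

74.6 μg/mL

k = ln2/t½ = ln2/23 ≈ 0.030137 h⁻¹; fraction remaining f = e^(−kτ) = e^(−0.030137×17) ≈ 0.5991.
Accumulation ratio R = 1/(1 − f) ≈ 1/0.4009 ≈ 2.4944.
Single-dose peak C₀ = D/Vd = 2481/83 ≈ 29.892 μg/mL.
Steady-state peak Cmax,ss = C₀·R ≈ 29.892 × 2.4944 ≈ 74.563 μg/mL.
Peak 74.6 μg/mL vs MTC 58 μg/mL: exceeds toxic threshold.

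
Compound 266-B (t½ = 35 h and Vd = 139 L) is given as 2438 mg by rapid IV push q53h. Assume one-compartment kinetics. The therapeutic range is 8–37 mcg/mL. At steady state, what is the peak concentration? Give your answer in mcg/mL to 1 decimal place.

27.0 mcg/mL

Over one 53-h interval, 53/35 ≈ 1.5143 half-lives elapse, leaving f ≈ 0.3501 of each dose.
Accumulation ratio R = 1/(1 − f) ≈ 1/0.6499 ≈ 1.5387.
Each bolus raises the concentration by D/Vd = 2438/139 ≈ 17.540 mcg/mL.
Steady-state peak Cmax,ss = C₀·R ≈ 17.540 × 1.5387 ≈ 26.989 mcg/mL.
Peak 27.0 mcg/mL vs MTC 37 mcg/mL: below toxic threshold.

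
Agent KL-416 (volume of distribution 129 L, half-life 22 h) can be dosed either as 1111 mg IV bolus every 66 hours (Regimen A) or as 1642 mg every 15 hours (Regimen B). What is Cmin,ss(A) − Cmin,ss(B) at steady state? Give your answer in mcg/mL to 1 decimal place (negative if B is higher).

-19.8 mcg/mL

Regimen A: f = (1/2)^(66/22) ≈ 0.1250; Cmin,ss = (1111/129)·f/(1−f) ≈ 1.230 mcg/mL.
Regimen B: f = (1/2)^(15/22) ≈ 0.6234; Cmin,ss = (1642/129)·f/(1−f) ≈ 21.070 mcg/mL.
Difference ≈ 1.230 − 21.070 ≈ -19.840 mcg/mL.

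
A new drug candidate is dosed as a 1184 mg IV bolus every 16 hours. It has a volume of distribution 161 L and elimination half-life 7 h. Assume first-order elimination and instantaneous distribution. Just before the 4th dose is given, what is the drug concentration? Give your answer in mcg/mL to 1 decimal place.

f = (1/2)^(τ/t½) = (1/2)^(16/7) ≈ 0.2051.
C₀ = D/Vd = 1184/161 ≈ 7.354 mcg/mL.
Before the 4th dose, 3 doses have been given. Superposition: Cmin = C₀·(f + f² + … + f^3).
≈ 7.354 × (0.2051 + 0.0421 + 0.0086) ≈ 7.354 × 0.2558 ≈ 1.881 mcg/mL.

1.9 mcg/mL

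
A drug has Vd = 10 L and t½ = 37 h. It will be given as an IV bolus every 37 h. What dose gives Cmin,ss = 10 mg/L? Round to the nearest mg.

τ/t½ = 37/37 ≈ 1, so f = (1/2)^(37/37) ≈ 0.500000.
Cmin,ss = (D/Vd)·f/(1−f), so D = Cmin,ss·Vd·(1−f)/f.
D = 10 × 10 × (1−f)/f ≈ 10 × 10 × 1.00000 ≈ 100.00 mg.

100 mg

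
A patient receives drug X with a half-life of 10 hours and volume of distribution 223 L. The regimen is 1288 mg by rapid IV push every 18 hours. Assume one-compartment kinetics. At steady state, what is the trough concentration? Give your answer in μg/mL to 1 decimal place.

2.3 μg/mL

k = ln2/t½ = ln2/10 ≈ 0.069315 h⁻¹; fraction remaining f = e^(−kτ) = e^(−0.069315×18) ≈ 0.2872.
Accumulation ratio R = 1/(1 − f) ≈ 1/0.7128 ≈ 1.4029.
Single-dose peak C₀ = D/Vd = 1288/223 ≈ 5.776 μg/mL.
Cmax,ss = C₀/(1 − f) ≈ 5.776/0.7128 ≈ 8.103 μg/mL.
One interval later, Cmin,ss = Cmax,ss·e^(−kτ) ≈ 8.103 × 0.2872 ≈ 2.327 μg/mL.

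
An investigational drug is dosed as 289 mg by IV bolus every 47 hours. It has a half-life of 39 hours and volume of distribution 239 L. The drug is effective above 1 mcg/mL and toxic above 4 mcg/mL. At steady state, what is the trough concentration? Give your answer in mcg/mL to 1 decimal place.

0.9 mcg/mL

k = ln2/t½ = ln2/39 ≈ 0.017773 h⁻¹; fraction remaining f = e^(−kτ) = e^(−0.017773×47) ≈ 0.4337.
At steady state, accumulation factor R = 1/(1 − e^(−kτ)) ≈ 1.7658.
Each bolus raises the concentration by D/Vd = 289/239 ≈ 1.209 mcg/mL.
Cmax,ss = C₀/(1 − f) ≈ 1.209/0.5663 ≈ 2.135 mcg/mL.
One interval later, Cmin,ss = Cmax,ss·e^(−kτ) ≈ 2.135 × 0.4337 ≈ 0.926 mcg/mL.
Trough 0.9 mcg/mL vs MEC 1 mcg/mL: subtherapeutic.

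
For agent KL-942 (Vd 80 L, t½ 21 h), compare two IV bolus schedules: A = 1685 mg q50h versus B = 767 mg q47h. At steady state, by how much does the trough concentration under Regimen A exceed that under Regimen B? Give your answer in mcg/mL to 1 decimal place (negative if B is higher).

2.4 mcg/mL

Regimen A: f = (1/2)^(50/21) ≈ 0.1920; Cmin,ss = (1685/80)·f/(1−f) ≈ 5.005 mcg/mL.
Regimen B: f = (1/2)^(47/21) ≈ 0.2120; Cmin,ss = (767/80)·f/(1−f) ≈ 2.579 mcg/mL.
Difference ≈ 5.005 − 2.579 ≈ 2.426 mcg/mL.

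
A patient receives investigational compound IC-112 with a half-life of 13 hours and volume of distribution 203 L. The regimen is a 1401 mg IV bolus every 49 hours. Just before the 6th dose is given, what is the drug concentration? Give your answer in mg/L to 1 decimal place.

f = (1/2)^(τ/t½) = (1/2)^(49/13) ≈ 0.0733.
C₀ = D/Vd = 1401/203 ≈ 6.901 mg/L.
Before the 6th dose, 5 doses have been given. Superposition: Cmin = C₀·(f + f² + … + f^5).
≈ 6.901 × (0.0733 + 0.0054 + 0.0004 + 0.0000 + 0.0000) ≈ 6.901 × 0.0791 ≈ 0.546 mg/L.

0.5 mg/L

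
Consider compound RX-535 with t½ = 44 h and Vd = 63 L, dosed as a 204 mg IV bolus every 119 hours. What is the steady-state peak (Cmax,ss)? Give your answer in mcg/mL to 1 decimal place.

3.8 mcg/mL

τ/t½ = 119/44 ≈ 2.7045, so fraction remaining f = (1/2)^(119/44) ≈ 0.1534.
Accumulation ratio R = 1/(1 − f) ≈ 1/0.8466 ≈ 1.1812.
Each bolus raises the concentration by D/Vd = 204/63 ≈ 3.238 mcg/mL.
Cmax,ss = C₀/(1 − f) ≈ 3.238/0.8466 ≈ 3.825 mcg/mL.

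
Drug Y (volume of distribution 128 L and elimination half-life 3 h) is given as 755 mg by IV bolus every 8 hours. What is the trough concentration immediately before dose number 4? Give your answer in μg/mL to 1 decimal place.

f = (1/2)^(τ/t½) = (1/2)^(8/3) ≈ 0.1575.
C₀ = D/Vd = 755/128 ≈ 5.898 μg/mL.
Before the 4th dose, 3 doses have been given. Superposition: Cmin = C₀·(f + f² + … + f^3).
≈ 5.898 × (0.1575 + 0.0248 + 0.0039) ≈ 5.898 × 0.1862 ≈ 1.098 μg/mL.

1.1 μg/mL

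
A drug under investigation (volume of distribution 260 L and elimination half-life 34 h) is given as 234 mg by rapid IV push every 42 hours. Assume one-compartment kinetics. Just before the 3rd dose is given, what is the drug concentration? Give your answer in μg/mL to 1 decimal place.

0.5 μg/mL

f = (1/2)^(τ/t½) = (1/2)^(42/34) ≈ 0.4248.
C₀ = D/Vd = 234/260 ≈ 0.900 μg/mL.
Before the 3rd dose, 2 doses have been given. Superposition: Cmin = C₀·(f + f²).
≈ 0.900 × (0.4248 + 0.1805) ≈ 0.900 × 0.6053 ≈ 0.545 μg/mL.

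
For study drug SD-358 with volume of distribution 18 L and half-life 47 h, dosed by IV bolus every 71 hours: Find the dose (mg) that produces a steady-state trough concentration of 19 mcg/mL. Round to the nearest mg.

632 mg

τ/t½ = 71/47 ≈ 1.5106, so f = (1/2)^(71/47) ≈ 0.350956.
Cmin,ss = (D/Vd)·f/(1−f), so D = Cmin,ss·Vd·(1−f)/f.
D = 19 × 18 × (1−f)/f ≈ 19 × 18 × 1.84936 ≈ 632.48 mg.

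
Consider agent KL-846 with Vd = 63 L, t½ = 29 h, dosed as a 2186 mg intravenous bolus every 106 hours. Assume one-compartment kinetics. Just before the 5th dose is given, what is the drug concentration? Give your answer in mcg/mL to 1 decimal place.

f = (1/2)^(τ/t½) = (1/2)^(106/29) ≈ 0.0794.
C₀ = D/Vd = 2186/63 ≈ 34.698 mcg/mL.
Before the 5th dose, 4 doses have been given. Superposition: Cmin = C₀·(f + f² + … + f^4).
≈ 34.698 × (0.0794 + 0.0063 + 0.0005 + 0.0000) ≈ 34.698 × 0.0862 ≈ 2.991 mcg/mL.

3.0 mcg/mL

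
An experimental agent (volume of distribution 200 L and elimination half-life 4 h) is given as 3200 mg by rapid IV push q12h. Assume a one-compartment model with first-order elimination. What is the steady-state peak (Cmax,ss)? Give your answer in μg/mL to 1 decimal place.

18.3 μg/mL

τ = 12 h = 3 half-lives, so f = (1/2)^3 = 0.125.
At steady state, R = 1/(1 − 0.125) = 8/7.
Single-dose peak C₀ = D/Vd = 3200/200 = 16 μg/mL.
Steady-state peak Cmax,ss = C₀·R = 16 × 8/7 ≈ 18.286 μg/mL.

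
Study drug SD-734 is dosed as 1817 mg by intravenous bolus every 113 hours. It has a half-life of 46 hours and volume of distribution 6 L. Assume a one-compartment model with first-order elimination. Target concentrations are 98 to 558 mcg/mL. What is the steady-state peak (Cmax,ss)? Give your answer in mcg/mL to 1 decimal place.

Over one 113-h interval, 113/46 ≈ 2.4565 half-lives elapse, leaving f ≈ 0.1822 of each dose.
Accumulation ratio R = 1/(1 − f) ≈ 1/0.8178 ≈ 1.2228.
Single-dose peak C₀ = D/Vd = 1817/6 ≈ 302.833 mcg/mL.
Steady-state peak Cmax,ss = C₀·R ≈ 302.833 × 1.2228 ≈ 370.304 mcg/mL.
Peak 370.3 mcg/mL vs MTC 558 mcg/mL: below toxic threshold.

370.3 mcg/mL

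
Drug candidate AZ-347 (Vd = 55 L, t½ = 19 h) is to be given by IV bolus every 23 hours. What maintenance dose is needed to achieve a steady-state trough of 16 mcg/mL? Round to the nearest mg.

τ/t½ = 23/19 ≈ 1.2105, so f = (1/2)^(23/19) ≈ 0.432111.
Cmin,ss = (D/Vd)·f/(1−f), so D = Cmin,ss·Vd·(1−f)/f.
D = 16 × 55 × (1−f)/f ≈ 16 × 55 × 1.31422 ≈ 1156.51 mg.

1157 mg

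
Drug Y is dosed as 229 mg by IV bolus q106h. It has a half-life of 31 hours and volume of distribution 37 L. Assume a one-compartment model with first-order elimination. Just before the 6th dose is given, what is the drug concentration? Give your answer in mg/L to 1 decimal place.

f = (1/2)^(τ/t½) = (1/2)^(106/31) ≈ 0.0935.
C₀ = D/Vd = 229/37 ≈ 6.189 mg/L.
Before the 6th dose, 5 doses have been given. Superposition: Cmin = C₀·(f + f² + … + f^5).
≈ 6.189 × (0.0935 + 0.0087 + 0.0008 + 0.0001 + 0.0000) ≈ 6.189 × 0.1031 ≈ 0.638 mg/L.

0.6 mg/L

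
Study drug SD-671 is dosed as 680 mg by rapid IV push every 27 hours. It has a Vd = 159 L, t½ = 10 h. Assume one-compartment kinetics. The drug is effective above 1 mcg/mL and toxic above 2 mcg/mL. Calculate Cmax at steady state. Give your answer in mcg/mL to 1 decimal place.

Over one 27-h interval, 27/10 ≈ 2.7 half-lives elapse, leaving f ≈ 0.1539 of each dose.
At steady state, accumulation factor R = 1/(1 − e^(−kτ)) ≈ 1.1819.
Single-dose peak C₀ = D/Vd = 680/159 ≈ 4.277 mcg/mL.
Cmax,ss = C₀/(1 − f) ≈ 4.277/0.8461 ≈ 5.055 mcg/mL.
Peak 5.1 mcg/mL vs MTC 2 mcg/mL: exceeds toxic threshold.

5.1 mcg/mL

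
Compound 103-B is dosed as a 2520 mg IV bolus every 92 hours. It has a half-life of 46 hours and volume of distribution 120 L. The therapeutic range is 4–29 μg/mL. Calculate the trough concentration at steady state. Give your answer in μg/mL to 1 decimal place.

7.0 μg/mL

τ = 92 h = 2 half-lives, so f = (1/2)^2 = 0.25.
Accumulation ratio R = 1/(1 − f) = 1/0.75 = 4/3.
Single-dose peak C₀ = D/Vd = 2520/120 = 21 μg/mL.
Steady-state peak Cmax,ss = C₀·R = 21 × 4/3 ≈ 28.000 μg/mL.
Steady-state trough Cmin,ss = Cmax,ss·f ≈ 28.000 × 0.25 ≈ 7.000 μg/mL.
Trough 7.0 μg/mL vs MEC 4 μg/mL: adequate.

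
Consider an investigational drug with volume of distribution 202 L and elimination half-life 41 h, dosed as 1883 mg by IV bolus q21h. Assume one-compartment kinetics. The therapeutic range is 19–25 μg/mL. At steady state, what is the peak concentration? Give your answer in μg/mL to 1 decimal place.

k = ln2/t½ = ln2/41 ≈ 0.016906 h⁻¹; fraction remaining f = e^(−kτ) = e^(−0.016906×21) ≈ 0.7012.
Accumulation ratio R = 1/(1 − f) ≈ 1/0.2988 ≈ 3.3467.
Each bolus raises the concentration by D/Vd = 1883/202 ≈ 9.322 μg/mL.
Steady-state peak Cmax,ss = C₀·R ≈ 9.322 × 3.3467 ≈ 31.198 μg/mL.
Peak 31.2 μg/mL vs MTC 25 μg/mL: exceeds toxic threshold.

31.2 μg/mL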